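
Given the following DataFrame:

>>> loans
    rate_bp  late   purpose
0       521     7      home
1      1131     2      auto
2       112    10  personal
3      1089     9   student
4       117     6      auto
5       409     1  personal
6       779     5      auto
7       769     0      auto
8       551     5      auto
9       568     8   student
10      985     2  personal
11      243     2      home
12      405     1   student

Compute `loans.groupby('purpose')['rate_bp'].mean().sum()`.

2240.73333333

group by purpose, mean of rate_bp:
purpose
auto        669.400000
home        382.000000
personal    502.000000
student     687.333333
Name: rate_bp, dtype: float64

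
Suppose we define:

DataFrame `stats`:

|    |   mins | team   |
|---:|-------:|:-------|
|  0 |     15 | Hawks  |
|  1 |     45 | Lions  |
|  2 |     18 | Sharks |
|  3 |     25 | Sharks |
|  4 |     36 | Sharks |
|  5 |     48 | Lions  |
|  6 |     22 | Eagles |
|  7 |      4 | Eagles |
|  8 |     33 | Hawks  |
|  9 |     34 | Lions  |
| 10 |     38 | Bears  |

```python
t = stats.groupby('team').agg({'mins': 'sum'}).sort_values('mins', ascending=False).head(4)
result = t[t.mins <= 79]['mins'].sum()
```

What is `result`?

165

group by team, sum of mins:
        mins
team        
Bears     38
Eagles    26
Hawks     48
Lions    127
Sharks    79
sort by mins descending:
        mins
team        
Lions    127
Sharks    79
Hawks     48
Bears     38
Eagles    26
take first 4 rows:
        mins
team        
Lions    127
Sharks    79
Hawks     48
Bears     38
filter rows where mins <= 79:
        mins
team        
Sharks    79
Hawks     48
Bears     38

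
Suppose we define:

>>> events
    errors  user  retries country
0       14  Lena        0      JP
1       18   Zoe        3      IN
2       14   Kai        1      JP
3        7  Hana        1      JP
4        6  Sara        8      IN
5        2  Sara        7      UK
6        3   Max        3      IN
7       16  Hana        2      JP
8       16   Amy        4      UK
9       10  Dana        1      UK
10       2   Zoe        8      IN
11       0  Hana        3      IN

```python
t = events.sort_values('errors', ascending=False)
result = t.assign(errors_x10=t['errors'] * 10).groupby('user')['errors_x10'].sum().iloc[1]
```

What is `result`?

sort by errors descending:
    errors  user  retries country
1       18   Zoe        3      IN
7       16  Hana        2      JP
8       16   Amy        4      UK
0       14  Lena        0      JP
2       14   Kai        1      JP
9       10  Dana        1      UK
3        7  Hana        1      JP
4        6  Sara        8      IN
6        3   Max        3      IN
5        2  Sara        7      UK
10       2   Zoe        8      IN
11       0  Hana        3      IN
add column errors_x10 = t['errors'] * 10:
    errors  user  retries country  errors_x10
1       18   Zoe        3      IN         180
7       16  Hana        2      JP         160
8       16   Amy        4      UK         160
0       14  Lena        0      JP         140
2       14   Kai        1      JP         140
9       10  Dana        1      UK         100
3        7  Hana        1      JP          70
4        6  Sara        8      IN          60
6        3   Max        3      IN          30
5        2  Sara        7      UK          20
10       2   Zoe        8      IN          20
11       0  Hana        3      IN           0
group by user, sum of errors_x10:
user
Amy     160
Dana    100
Hana    230
Kai     140
Lena    140
Max      30
Sara     80
Zoe     200
Name: errors_x10, dtype: int64
So iloc[1] = 100.

100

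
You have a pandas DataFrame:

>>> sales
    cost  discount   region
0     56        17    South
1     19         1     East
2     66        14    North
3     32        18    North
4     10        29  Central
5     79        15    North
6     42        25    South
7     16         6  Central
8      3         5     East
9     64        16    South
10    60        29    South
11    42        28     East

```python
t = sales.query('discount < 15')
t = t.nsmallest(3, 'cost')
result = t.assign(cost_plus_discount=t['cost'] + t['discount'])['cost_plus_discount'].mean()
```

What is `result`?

filter rows where discount < 15:
   cost  discount   region
1    19         1     East
2    66        14    North
7    16         6  Central
8     3         5     East
take 3 rows with smallest cost:
   cost  discount   region
8     3         5     East
7    16         6  Central
1    19         1     East
add column cost_plus_discount = t['cost'] + t['discount']:
   cost  discount   region  cost_plus_discount
8     3         5     East                   8
7    16         6  Central                  22
1    19         1     East                  20
Reading off the mean of column 'cost_plus_discount', we get 16.6666666667.

16.6666666667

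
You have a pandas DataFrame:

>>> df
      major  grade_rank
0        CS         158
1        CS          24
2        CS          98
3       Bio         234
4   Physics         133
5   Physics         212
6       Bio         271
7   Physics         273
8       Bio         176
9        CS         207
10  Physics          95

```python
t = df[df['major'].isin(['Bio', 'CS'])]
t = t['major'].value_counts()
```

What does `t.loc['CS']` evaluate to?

filter rows where major in ['Bio', 'CS']:
  major  grade_rank
0    CS         158
1    CS          24
2    CS          98
3   Bio         234
6   Bio         271
8   Bio         176
9    CS         207
value_counts of major:
major
CS     4
Bio    3
Name: count, dtype: int64

4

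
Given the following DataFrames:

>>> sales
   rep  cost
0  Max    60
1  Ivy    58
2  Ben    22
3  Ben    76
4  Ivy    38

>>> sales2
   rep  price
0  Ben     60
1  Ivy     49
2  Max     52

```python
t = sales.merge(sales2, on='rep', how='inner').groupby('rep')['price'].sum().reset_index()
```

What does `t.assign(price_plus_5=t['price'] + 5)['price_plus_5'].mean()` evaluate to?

merge on 'rep' (how='inner') → 5 rows:
   rep  cost  price
0  Max    60     52
1  Ivy    58     49
2  Ben    22     60
3  Ben    76     60
4  Ivy    38     49
group by rep, sum of price:
rep
Ben    120
Ivy     98
Max     52
Name: price, dtype: int64
reset_index():
   rep  price
0  Ben    120
1  Ivy     98
2  Max     52
add column price_plus_5 = t['price'] + 5:
   rep  price  price_plus_5
0  Ben    120           125
1  Ivy     98           103
2  Max     52            57
Hence 95.0.

95.0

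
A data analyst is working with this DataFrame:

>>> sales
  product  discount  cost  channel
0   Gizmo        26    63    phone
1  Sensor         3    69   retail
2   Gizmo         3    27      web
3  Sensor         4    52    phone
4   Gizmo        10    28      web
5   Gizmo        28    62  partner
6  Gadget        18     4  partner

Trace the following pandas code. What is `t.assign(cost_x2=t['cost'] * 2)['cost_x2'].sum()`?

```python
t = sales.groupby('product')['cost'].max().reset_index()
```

group by product, max of cost:
product
Gadget     4
Gizmo     63
Sensor    69
Name: cost, dtype: int64
reset_index():
  product  cost
0  Gadget     4
1   Gizmo    63
2  Sensor    69
add column cost_x2 = t['cost'] * 2:
  product  cost  cost_x2
0  Gadget     4        8
1   Gizmo    63      126
2  Sensor    69      138

272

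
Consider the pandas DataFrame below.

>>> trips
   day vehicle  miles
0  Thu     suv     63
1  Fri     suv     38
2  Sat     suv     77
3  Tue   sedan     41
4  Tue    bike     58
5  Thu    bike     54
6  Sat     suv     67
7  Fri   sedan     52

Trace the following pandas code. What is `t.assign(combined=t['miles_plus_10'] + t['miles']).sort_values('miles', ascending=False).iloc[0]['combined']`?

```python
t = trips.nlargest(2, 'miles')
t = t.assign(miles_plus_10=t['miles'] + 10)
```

164

take 2 rows with largest miles:
   day vehicle  miles
2  Sat     suv     77
6  Sat     suv     67
add column miles_plus_10 = t['miles'] + 10:
   day vehicle  miles  miles_plus_10
2  Sat     suv     77             87
6  Sat     suv     67             77
add column combined = t['miles_plus_10'] + t['miles']:
   day vehicle  miles  miles_plus_10  combined
2  Sat     suv     77             87       164
6  Sat     suv     67             77       144
sort by miles descending:
   day vehicle  miles  miles_plus_10  combined
2  Sat     suv     77             87       164
6  Sat     suv     67             77       144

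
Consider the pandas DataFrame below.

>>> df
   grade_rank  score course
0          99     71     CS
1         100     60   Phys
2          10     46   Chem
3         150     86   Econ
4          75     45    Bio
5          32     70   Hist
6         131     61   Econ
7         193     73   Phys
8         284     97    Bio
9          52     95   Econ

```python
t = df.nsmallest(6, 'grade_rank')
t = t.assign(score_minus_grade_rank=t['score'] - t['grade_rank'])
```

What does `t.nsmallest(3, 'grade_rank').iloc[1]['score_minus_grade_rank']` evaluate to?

38

take 6 rows with smallest grade_rank:
   grade_rank  score course
2          10     46   Chem
5          32     70   Hist
9          52     95   Econ
4          75     45    Bio
0          99     71     CS
1         100     60   Phys
add column score_minus_grade_rank = t['score'] - t['grade_rank']:
   grade_rank  score course  score_minus_grade_rank
2          10     46   Chem                      36
5          32     70   Hist                      38
9          52     95   Econ                      43
4          75     45    Bio                     -30
0          99     71     CS                     -28
1         100     60   Phys                     -40
take 3 rows with smallest grade_rank:
   grade_rank  score course  score_minus_grade_rank
2          10     46   Chem                      36
5          32     70   Hist                      38
9          52     95   Econ                      43
value at position 1, column 'score_minus_grade_rank' → 38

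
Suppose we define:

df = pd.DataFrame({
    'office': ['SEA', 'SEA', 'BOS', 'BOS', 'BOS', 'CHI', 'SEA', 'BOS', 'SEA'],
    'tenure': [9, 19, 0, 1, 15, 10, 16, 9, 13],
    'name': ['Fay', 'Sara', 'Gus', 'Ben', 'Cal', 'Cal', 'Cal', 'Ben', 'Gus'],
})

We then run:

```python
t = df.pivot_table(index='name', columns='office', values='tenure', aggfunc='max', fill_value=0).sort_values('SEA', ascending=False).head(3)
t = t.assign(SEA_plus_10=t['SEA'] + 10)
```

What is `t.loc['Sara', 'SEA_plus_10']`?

pivot: rows=name, cols=office, max(tenure):
office  BOS  CHI  SEA
name                 
Ben       9    0    0
Cal      15   10   16
Fay       0    0    9
Gus       0    0   13
Sara      0    0   19
sort by SEA descending:
office  BOS  CHI  SEA
name                 
Sara      0    0   19
Cal      15   10   16
Gus       0    0   13
Fay       0    0    9
Ben       9    0    0
take first 3 rows:
office  BOS  CHI  SEA
name                 
Sara      0    0   19
Cal      15   10   16
Gus       0    0   13
add column SEA_plus_10 = t['SEA'] + 10:
office  BOS  CHI  SEA  SEA_plus_10
name                              
Sara      0    0   19           29
Cal      15   10   16           26
Gus       0    0   13           23
Then the value at row 'Sara', column 'SEA_plus_10': 29

29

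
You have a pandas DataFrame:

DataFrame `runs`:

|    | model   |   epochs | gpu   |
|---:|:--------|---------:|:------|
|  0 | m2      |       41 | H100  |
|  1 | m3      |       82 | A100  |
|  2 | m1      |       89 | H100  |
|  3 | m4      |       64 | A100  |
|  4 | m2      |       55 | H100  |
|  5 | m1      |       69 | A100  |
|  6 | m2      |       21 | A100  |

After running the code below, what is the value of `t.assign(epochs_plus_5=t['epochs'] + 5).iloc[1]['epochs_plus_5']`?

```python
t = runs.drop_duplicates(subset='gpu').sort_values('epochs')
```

drop duplicate gpu (keep=first):
  model  epochs   gpu
0    m2      41  H100
1    m3      82  A100
sort by epochs:
  model  epochs   gpu
0    m2      41  H100
1    m3      82  A100
add column epochs_plus_5 = t['epochs'] + 5:
  model  epochs   gpu  epochs_plus_5
0    m2      41  H100             46
1    m3      82  A100             87
The value at position 1, column 'epochs_plus_5' is 87.

87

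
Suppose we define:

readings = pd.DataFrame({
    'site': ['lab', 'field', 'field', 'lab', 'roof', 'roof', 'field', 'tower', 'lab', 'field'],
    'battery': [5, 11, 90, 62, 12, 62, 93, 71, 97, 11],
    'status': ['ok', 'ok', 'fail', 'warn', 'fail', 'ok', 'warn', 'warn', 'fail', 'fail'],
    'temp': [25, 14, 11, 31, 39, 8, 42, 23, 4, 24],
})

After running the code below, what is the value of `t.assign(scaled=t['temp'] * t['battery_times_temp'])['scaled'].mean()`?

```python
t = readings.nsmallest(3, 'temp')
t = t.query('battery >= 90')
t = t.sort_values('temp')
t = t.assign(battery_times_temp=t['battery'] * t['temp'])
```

take 3 rows with smallest temp:
    site  battery status  temp
8    lab       97   fail     4
5   roof       62     ok     8
2  field       90   fail    11
filter rows where battery >= 90:
    site  battery status  temp
8    lab       97   fail     4
2  field       90   fail    11
sort by temp:
    site  battery status  temp
8    lab       97   fail     4
2  field       90   fail    11
add column battery_times_temp = t['battery'] * t['temp']:
    site  battery status  temp  battery_times_temp
8    lab       97   fail     4                 388
2  field       90   fail    11                 990
add column scaled = t['temp'] * t['battery_times_temp']:
    site  battery status  temp  battery_times_temp  scaled
8    lab       97   fail     4                 388    1552
2  field       90   fail    11                 990   10890

6221.0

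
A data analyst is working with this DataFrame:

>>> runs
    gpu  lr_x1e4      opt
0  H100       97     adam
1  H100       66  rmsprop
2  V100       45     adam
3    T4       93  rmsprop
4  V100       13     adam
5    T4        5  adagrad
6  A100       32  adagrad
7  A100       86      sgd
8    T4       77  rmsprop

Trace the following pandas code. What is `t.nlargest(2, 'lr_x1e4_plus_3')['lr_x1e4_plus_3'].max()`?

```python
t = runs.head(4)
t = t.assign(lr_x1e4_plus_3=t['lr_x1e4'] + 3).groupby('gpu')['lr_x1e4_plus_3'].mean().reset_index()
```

96.0

take first 4 rows:
    gpu  lr_x1e4      opt
0  H100       97     adam
1  H100       66  rmsprop
2  V100       45     adam
3    T4       93  rmsprop
add column lr_x1e4_plus_3 = t['lr_x1e4'] + 3:
    gpu  lr_x1e4      opt  lr_x1e4_plus_3
0  H100       97     adam             100
1  H100       66  rmsprop              69
2  V100       45     adam              48
3    T4       93  rmsprop              96
group by gpu, mean of lr_x1e4_plus_3:
gpu
H100    84.5
T4      96.0
V100    48.0
Name: lr_x1e4_plus_3, dtype: float64
reset_index():
    gpu  lr_x1e4_plus_3
0  H100            84.5
1    T4            96.0
2  V100            48.0
take 2 rows with largest lr_x1e4_plus_3:
    gpu  lr_x1e4_plus_3
1    T4            96.0
0  H100            84.5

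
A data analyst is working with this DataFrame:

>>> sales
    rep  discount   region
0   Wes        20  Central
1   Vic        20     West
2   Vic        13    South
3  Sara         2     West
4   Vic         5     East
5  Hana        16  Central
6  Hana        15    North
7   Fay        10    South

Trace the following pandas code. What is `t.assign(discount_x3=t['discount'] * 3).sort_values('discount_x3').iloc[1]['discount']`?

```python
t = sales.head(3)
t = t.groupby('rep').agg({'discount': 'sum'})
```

take first 3 rows:
   rep  discount   region
0  Wes        20  Central
1  Vic        20     West
2  Vic        13    South
group by rep, sum of discount:
     discount
rep          
Vic        33
Wes        20
add column discount_x3 = t['discount'] * 3:
     discount  discount_x3
rep                       
Vic        33           99
Wes        20           60
sort by discount_x3:
     discount  discount_x3
rep                       
Wes        20           60
Vic        33           99
Finally, value at position 1, column 'discount' = 33.

33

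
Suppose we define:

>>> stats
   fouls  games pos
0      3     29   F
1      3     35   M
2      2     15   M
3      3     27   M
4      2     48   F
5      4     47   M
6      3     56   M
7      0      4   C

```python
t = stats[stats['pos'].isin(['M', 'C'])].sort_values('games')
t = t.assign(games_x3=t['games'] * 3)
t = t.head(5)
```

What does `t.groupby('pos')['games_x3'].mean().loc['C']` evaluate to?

filter rows where pos in ['M', 'C']:
   fouls  games pos
1      3     35   M
2      2     15   M
3      3     27   M
5      4     47   M
6      3     56   M
7      0      4   C
sort by games:
   fouls  games pos
7      0      4   C
2      2     15   M
3      3     27   M
1      3     35   M
5      4     47   M
6      3     56   M
add column games_x3 = t['games'] * 3:
   fouls  games pos  games_x3
7      0      4   C        12
2      2     15   M        45
3      3     27   M        81
1      3     35   M       105
5      4     47   M       141
6      3     56   M       168
take first 5 rows:
   fouls  games pos  games_x3
7      0      4   C        12
2      2     15   M        45
3      3     27   M        81
1      3     35   M       105
5      4     47   M       141
group by pos, mean of games_x3:
pos
C    12.0
M    93.0
Name: games_x3, dtype: float64
Finally, value at index 'C' = 12.0.

12.0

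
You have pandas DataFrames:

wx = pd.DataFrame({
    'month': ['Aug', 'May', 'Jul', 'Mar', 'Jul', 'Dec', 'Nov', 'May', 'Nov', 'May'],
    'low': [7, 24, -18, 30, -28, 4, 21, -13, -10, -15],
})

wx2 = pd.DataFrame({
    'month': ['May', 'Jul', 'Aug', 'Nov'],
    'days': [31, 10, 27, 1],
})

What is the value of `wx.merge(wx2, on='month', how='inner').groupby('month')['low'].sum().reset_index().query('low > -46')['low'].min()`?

-4

merge on 'month' (how='inner') → 8 rows:
  month  low  days
0   Aug    7    27
1   May   24    31
2   Jul  -18    10
3   Jul  -28    10
4   Nov   21     1
5   May  -13    31
6   Nov  -10     1
7   May  -15    31
group by month, sum of low:
month
Aug     7
Jul   -46
May    -4
Nov    11
Name: low, dtype: int64
reset_index():
  month  low
0   Aug    7
1   Jul  -46
2   May   -4
3   Nov   11
filter rows where low > -46:
  month  low
0   Aug    7
2   May   -4
3   Nov   11
Hence -4.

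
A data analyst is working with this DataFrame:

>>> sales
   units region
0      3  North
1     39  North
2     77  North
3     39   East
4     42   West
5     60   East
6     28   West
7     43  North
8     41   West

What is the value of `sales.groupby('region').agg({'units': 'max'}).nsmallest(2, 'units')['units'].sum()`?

102

group by region, max of units:
        units
region       
East       60
North      77
West       42
take 2 rows with smallest units:
        units
region       
West       42
East       60
Reading off the sum of column 'units', we get 102.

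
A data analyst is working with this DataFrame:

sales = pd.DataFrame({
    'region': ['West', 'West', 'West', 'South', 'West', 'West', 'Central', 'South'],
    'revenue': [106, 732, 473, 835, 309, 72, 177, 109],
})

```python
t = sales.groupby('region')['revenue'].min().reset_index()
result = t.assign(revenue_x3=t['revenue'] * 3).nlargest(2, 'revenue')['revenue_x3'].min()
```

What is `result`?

327

group by region, min of revenue:
region
Central    177
South      109
West        72
Name: revenue, dtype: int64
reset_index():
    region  revenue
0  Central      177
1    South      109
2     West       72
add column revenue_x3 = t['revenue'] * 3:
    region  revenue  revenue_x3
0  Central      177         531
1    South      109         327
2     West       72         216
take 2 rows with largest revenue:
    region  revenue  revenue_x3
0  Central      177         531
1    South      109         327
The min of column 'revenue_x3' is 327.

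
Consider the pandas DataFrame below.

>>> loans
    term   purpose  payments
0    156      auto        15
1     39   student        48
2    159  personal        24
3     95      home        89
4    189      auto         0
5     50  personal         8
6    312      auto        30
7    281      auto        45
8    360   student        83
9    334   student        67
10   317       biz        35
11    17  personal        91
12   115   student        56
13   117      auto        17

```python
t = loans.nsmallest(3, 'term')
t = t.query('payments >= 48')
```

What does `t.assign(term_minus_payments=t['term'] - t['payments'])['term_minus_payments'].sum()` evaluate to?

-83

take 3 rows with smallest term:
    term   purpose  payments
11    17  personal        91
1     39   student        48
5     50  personal         8
filter rows where payments >= 48:
    term   purpose  payments
11    17  personal        91
1     39   student        48
add column term_minus_payments = t['term'] - t['payments']:
    term   purpose  payments  term_minus_payments
11    17  personal        91                  -74
1     39   student        48                   -9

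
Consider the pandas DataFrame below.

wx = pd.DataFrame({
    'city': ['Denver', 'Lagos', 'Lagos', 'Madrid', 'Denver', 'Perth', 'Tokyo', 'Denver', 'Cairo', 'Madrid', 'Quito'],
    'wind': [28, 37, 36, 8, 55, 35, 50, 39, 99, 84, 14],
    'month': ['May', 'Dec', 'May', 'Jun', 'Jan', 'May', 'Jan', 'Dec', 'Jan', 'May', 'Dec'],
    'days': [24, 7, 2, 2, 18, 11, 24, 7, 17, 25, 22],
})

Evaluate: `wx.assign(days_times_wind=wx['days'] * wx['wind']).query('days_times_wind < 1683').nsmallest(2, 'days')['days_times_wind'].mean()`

add column days_times_wind = wx['days'] * wx['wind']:
      city  wind month  days  days_times_wind
0   Denver    28   May    24              672
1    Lagos    37   Dec     7              259
2    Lagos    36   May     2               72
3   Madrid     8   Jun     2               16
4   Denver    55   Jan    18              990
5    Perth    35   May    11              385
6    Tokyo    50   Jan    24             1200
7   Denver    39   Dec     7              273
8    Cairo    99   Jan    17             1683
9   Madrid    84   May    25             2100
10   Quito    14   Dec    22              308
filter rows where days_times_wind < 1683:
      city  wind month  days  days_times_wind
0   Denver    28   May    24              672
1    Lagos    37   Dec     7              259
2    Lagos    36   May     2               72
3   Madrid     8   Jun     2               16
4   Denver    55   Jan    18              990
5    Perth    35   May    11              385
6    Tokyo    50   Jan    24             1200
7   Denver    39   Dec     7              273
10   Quito    14   Dec    22              308
take 2 rows with smallest days:
     city  wind month  days  days_times_wind
2   Lagos    36   May     2               72
3  Madrid     8   Jun     2               16
The mean of column 'days_times_wind' is 44.0.

44.0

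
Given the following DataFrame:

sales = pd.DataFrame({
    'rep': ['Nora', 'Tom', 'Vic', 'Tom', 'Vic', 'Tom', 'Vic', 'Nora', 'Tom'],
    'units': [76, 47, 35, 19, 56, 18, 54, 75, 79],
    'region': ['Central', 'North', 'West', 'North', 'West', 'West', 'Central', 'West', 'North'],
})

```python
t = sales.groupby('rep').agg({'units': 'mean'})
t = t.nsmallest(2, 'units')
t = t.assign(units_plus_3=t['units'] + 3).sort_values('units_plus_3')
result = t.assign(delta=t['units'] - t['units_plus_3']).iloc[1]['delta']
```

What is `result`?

-3.0

group by rep, mean of units:
          units
rep            
Nora  75.500000
Tom   40.750000
Vic   48.333333
take 2 rows with smallest units:
         units
rep           
Tom  40.750000
Vic  48.333333
add column units_plus_3 = t['units'] + 3:
         units  units_plus_3
rep                         
Tom  40.750000     43.750000
Vic  48.333333     51.333333
sort by units_plus_3:
         units  units_plus_3
rep                         
Tom  40.750000     43.750000
Vic  48.333333     51.333333
add column delta = t['units'] - t['units_plus_3']:
         units  units_plus_3  delta
rep                                
Tom  40.750000     43.750000   -3.0
Vic  48.333333     51.333333   -3.0
value at position 1, column 'delta' → -3.0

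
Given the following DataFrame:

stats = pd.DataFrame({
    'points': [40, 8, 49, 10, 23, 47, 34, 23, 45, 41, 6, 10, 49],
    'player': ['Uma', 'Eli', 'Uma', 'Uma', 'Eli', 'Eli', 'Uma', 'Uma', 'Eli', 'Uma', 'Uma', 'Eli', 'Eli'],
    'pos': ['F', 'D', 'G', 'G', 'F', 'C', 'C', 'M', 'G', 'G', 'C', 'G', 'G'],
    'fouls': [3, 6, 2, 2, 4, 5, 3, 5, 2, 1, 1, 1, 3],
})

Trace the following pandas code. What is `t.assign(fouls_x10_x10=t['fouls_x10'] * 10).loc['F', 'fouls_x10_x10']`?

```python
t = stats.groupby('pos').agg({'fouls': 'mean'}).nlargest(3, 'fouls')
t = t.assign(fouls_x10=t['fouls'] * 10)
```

350.0

group by pos, mean of fouls:
        fouls
pos          
C    3.000000
D    6.000000
F    3.500000
G    1.833333
M    5.000000
take 3 rows with largest fouls:
     fouls
pos       
D      6.0
M      5.0
F      3.5
add column fouls_x10 = t['fouls'] * 10:
     fouls  fouls_x10
pos                  
D      6.0       60.0
M      5.0       50.0
F      3.5       35.0
add column fouls_x10_x10 = t['fouls_x10'] * 10:
     fouls  fouls_x10  fouls_x10_x10
pos                                 
D      6.0       60.0          600.0
M      5.0       50.0          500.0
F      3.5       35.0          350.0
Reading off the value at row 'F', column 'fouls_x10_x10', we get 350.0.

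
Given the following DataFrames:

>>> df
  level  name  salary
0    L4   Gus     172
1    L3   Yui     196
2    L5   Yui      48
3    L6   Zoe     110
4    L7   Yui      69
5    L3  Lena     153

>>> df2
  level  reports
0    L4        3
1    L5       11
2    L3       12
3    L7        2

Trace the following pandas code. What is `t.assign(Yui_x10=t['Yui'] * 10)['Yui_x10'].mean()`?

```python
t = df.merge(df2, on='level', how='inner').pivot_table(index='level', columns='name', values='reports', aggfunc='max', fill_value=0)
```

merge on 'level' (how='inner') → 5 rows:
  level  name  salary  reports
0    L4   Gus     172        3
1    L3   Yui     196       12
2    L5   Yui      48       11
3    L7   Yui      69        2
4    L3  Lena     153       12
pivot: rows=level, cols=name, max(reports):
name   Gus  Lena  Yui
level                
L3       0    12   12
L4       3     0    0
L5       0     0   11
L7       0     0    2
add column Yui_x10 = t['Yui'] * 10:
name   Gus  Lena  Yui  Yui_x10
level                         
L3       0    12   12      120
L4       3     0    0        0
L5       0     0   11      110
L7       0     0    2       20

62.5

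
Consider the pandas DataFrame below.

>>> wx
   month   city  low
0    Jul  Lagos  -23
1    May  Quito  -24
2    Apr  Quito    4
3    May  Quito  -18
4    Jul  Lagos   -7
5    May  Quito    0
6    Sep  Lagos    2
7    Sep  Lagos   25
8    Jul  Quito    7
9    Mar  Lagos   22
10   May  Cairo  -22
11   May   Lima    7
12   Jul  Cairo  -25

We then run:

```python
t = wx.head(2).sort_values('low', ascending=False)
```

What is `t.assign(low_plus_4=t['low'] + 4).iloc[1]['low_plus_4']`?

take first 2 rows:
  month   city  low
0   Jul  Lagos  -23
1   May  Quito  -24
sort by low descending:
  month   city  low
0   Jul  Lagos  -23
1   May  Quito  -24
add column low_plus_4 = t['low'] + 4:
  month   city  low  low_plus_4
0   Jul  Lagos  -23         -19
1   May  Quito  -24         -20

-20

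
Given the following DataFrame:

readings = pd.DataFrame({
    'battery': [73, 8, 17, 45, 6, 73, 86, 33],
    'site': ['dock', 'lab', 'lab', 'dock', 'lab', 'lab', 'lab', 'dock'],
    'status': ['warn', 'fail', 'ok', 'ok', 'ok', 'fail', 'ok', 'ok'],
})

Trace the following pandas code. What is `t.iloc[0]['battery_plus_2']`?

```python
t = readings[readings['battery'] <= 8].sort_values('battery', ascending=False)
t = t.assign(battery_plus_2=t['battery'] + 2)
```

filter rows where battery <= 8:
   battery site status
1        8  lab   fail
4        6  lab     ok
sort by battery descending:
   battery site status
1        8  lab   fail
4        6  lab     ok
add column battery_plus_2 = t['battery'] + 2:
   battery site status  battery_plus_2
1        8  lab   fail              10
4        6  lab     ok               8

10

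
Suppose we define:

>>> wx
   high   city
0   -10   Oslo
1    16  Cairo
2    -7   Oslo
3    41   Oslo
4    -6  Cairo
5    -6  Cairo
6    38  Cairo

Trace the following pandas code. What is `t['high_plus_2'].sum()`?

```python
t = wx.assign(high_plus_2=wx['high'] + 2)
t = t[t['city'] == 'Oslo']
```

add column high_plus_2 = wx['high'] + 2:
   high   city  high_plus_2
0   -10   Oslo           -8
1    16  Cairo           18
2    -7   Oslo           -5
3    41   Oslo           43
4    -6  Cairo           -4
5    -6  Cairo           -4
6    38  Cairo           40
filter rows where city == 'Oslo':
   high  city  high_plus_2
0   -10  Oslo           -8
2    -7  Oslo           -5
3    41  Oslo           43
Then the sum of column 'high_plus_2': 30

30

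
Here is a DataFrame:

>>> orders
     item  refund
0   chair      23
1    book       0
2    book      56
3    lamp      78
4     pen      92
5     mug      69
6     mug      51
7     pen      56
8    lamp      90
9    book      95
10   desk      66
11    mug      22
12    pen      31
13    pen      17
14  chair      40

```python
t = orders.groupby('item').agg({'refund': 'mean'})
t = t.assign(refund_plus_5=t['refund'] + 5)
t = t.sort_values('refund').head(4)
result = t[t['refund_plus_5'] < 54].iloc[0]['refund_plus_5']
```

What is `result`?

36.5

group by item, mean of refund:
          refund
item            
book   50.333333
chair  31.500000
desk   66.000000
lamp   84.000000
mug    47.333333
pen    49.000000
add column refund_plus_5 = t['refund'] + 5:
          refund  refund_plus_5
item                           
book   50.333333      55.333333
chair  31.500000      36.500000
desk   66.000000      71.000000
lamp   84.000000      89.000000
mug    47.333333      52.333333
pen    49.000000      54.000000
sort by refund:
          refund  refund_plus_5
item                           
chair  31.500000      36.500000
mug    47.333333      52.333333
pen    49.000000      54.000000
book   50.333333      55.333333
desk   66.000000      71.000000
lamp   84.000000      89.000000
take first 4 rows:
          refund  refund_plus_5
item                           
chair  31.500000      36.500000
mug    47.333333      52.333333
pen    49.000000      54.000000
book   50.333333      55.333333
filter rows where refund_plus_5 < 54:
          refund  refund_plus_5
item                           
chair  31.500000      36.500000
mug    47.333333      52.333333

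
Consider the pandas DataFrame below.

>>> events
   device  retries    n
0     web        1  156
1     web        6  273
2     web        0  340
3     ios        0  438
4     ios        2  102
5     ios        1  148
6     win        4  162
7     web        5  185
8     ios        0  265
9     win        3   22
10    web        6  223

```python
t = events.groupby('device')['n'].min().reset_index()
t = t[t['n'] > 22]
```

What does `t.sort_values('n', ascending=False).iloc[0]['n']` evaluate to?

156

group by device, min of n:
device
ios    102
web    156
win     22
Name: n, dtype: int64
reset_index():
  device    n
0    ios  102
1    web  156
2    win   22
filter rows where n > 22:
  device    n
0    ios  102
1    web  156
sort by n descending:
  device    n
1    web  156
0    ios  102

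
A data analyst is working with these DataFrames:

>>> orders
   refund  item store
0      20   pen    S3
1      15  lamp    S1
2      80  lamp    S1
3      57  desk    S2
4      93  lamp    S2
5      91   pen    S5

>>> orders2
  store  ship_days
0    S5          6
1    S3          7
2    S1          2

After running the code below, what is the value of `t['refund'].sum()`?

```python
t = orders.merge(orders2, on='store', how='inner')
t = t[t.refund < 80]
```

35

merge on 'store' (how='inner') → 4 rows:
   refund  item store  ship_days
0      20   pen    S3          7
1      15  lamp    S1          2
2      80  lamp    S1          2
3      91   pen    S5          6
filter rows where refund < 80:
   refund  item store  ship_days
0      20   pen    S3          7
1      15  lamp    S1          2
So sum() = 35.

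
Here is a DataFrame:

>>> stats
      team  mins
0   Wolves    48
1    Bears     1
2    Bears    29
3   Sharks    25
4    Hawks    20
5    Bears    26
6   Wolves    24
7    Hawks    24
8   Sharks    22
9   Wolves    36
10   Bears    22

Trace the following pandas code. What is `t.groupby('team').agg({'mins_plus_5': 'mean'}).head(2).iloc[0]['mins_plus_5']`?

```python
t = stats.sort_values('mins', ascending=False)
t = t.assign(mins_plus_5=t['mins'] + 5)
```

sort by mins descending:
      team  mins
0   Wolves    48
9   Wolves    36
2    Bears    29
5    Bears    26
3   Sharks    25
6   Wolves    24
7    Hawks    24
8   Sharks    22
10   Bears    22
4    Hawks    20
1    Bears     1
add column mins_plus_5 = t['mins'] + 5:
      team  mins  mins_plus_5
0   Wolves    48           53
9   Wolves    36           41
2    Bears    29           34
5    Bears    26           31
3   Sharks    25           30
6   Wolves    24           29
7    Hawks    24           29
8   Sharks    22           27
10   Bears    22           27
4    Hawks    20           25
1    Bears     1            6
group by team, mean of mins_plus_5:
        mins_plus_5
team               
Bears          24.5
Hawks          27.0
Sharks         28.5
Wolves         41.0
take first 2 rows:
       mins_plus_5
team              
Bears         24.5
Hawks         27.0

24.5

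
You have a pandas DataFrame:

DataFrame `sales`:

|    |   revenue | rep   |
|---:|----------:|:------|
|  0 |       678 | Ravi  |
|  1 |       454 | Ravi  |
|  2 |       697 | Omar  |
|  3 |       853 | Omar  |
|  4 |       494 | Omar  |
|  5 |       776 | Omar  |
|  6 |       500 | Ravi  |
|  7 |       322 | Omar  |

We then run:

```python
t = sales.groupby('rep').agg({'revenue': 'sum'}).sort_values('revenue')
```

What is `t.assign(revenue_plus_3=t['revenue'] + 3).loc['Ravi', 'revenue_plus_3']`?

group by rep, sum of revenue:
      revenue
rep          
Omar     3142
Ravi     1632
sort by revenue:
      revenue
rep          
Ravi     1632
Omar     3142
add column revenue_plus_3 = t['revenue'] + 3:
      revenue  revenue_plus_3
rep                          
Ravi     1632            1635
Omar     3142            3145
Then the value at row 'Ravi', column 'revenue_plus_3': 1635

1635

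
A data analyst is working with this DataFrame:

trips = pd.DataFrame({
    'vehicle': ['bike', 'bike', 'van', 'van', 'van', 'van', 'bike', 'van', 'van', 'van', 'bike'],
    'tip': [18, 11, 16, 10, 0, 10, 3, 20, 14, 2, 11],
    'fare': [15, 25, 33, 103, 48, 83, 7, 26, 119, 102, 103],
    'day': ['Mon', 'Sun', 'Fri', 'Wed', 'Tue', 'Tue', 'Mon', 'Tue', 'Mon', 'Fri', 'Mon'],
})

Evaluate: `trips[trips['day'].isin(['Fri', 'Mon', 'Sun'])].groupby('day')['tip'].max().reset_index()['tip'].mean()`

filter rows where day in ['Fri', 'Mon', 'Sun']:
   vehicle  tip  fare  day
0     bike   18    15  Mon
1     bike   11    25  Sun
2      van   16    33  Fri
6     bike    3     7  Mon
8      van   14   119  Mon
9      van    2   102  Fri
10    bike   11   103  Mon
group by day, max of tip:
day
Fri    16
Mon    18
Sun    11
Name: tip, dtype: int64
reset_index():
   day  tip
0  Fri   16
1  Mon   18
2  Sun   11
The mean of column 'tip' is 15.0.

15.0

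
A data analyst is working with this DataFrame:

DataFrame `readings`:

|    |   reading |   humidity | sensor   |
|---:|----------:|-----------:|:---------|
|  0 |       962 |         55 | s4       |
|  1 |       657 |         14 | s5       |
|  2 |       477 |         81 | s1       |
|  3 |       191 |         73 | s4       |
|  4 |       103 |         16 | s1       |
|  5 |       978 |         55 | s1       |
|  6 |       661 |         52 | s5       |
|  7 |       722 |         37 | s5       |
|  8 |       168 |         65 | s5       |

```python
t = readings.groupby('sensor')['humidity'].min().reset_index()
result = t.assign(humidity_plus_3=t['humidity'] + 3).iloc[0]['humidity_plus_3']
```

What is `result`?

group by sensor, min of humidity:
sensor
s1    16
s4    55
s5    14
Name: humidity, dtype: int64
reset_index():
  sensor  humidity
0     s1        16
1     s4        55
2     s5        14
add column humidity_plus_3 = t['humidity'] + 3:
  sensor  humidity  humidity_plus_3
0     s1        16               19
1     s4        55               58
2     s5        14               17

19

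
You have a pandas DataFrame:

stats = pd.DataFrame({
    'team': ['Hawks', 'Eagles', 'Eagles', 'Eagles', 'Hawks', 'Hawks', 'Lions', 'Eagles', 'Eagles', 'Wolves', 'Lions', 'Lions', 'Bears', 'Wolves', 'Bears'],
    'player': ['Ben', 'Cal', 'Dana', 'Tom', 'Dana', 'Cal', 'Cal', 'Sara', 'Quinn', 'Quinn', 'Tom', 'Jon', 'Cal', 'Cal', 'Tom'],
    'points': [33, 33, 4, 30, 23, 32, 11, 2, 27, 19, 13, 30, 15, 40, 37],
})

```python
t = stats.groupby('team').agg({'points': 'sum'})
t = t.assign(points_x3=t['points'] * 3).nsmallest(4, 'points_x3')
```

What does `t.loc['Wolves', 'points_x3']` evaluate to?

177

group by team, sum of points:
        points
team          
Bears       52
Eagles      96
Hawks       88
Lions       54
Wolves      59
add column points_x3 = t['points'] * 3:
        points  points_x3
team                     
Bears       52        156
Eagles      96        288
Hawks       88        264
Lions       54        162
Wolves      59        177
take 4 rows with smallest points_x3:
        points  points_x3
team                     
Bears       52        156
Lions       54        162
Wolves      59        177
Hawks       88        264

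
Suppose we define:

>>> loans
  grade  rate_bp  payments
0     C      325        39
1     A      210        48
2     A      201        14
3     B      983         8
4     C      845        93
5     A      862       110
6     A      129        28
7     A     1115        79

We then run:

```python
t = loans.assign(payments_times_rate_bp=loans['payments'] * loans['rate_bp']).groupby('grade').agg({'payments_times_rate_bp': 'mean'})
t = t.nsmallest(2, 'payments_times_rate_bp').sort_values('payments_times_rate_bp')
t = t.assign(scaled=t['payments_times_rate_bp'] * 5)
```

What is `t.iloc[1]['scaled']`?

add column payments_times_rate_bp = loans['payments'] * loans['rate_bp']:
  grade  rate_bp  payments  payments_times_rate_bp
0     C      325        39                   12675
1     A      210        48                   10080
2     A      201        14                    2814
3     B      983         8                    7864
4     C      845        93                   78585
5     A      862       110                   94820
6     A      129        28                    3612
7     A     1115        79                   88085
group by grade, mean of payments_times_rate_bp:
       payments_times_rate_bp
grade                        
A                     39882.2
B                      7864.0
C                     45630.0
take 2 rows with smallest payments_times_rate_bp:
       payments_times_rate_bp
grade                        
B                      7864.0
A                     39882.2
sort by payments_times_rate_bp:
       payments_times_rate_bp
grade                        
B                      7864.0
A                     39882.2
add column scaled = t['payments_times_rate_bp'] * 5:
       payments_times_rate_bp    scaled
grade                                  
B                      7864.0   39320.0
A                     39882.2  199411.0
Finally, value at position 1, column 'scaled' = 199411.0.

199411.0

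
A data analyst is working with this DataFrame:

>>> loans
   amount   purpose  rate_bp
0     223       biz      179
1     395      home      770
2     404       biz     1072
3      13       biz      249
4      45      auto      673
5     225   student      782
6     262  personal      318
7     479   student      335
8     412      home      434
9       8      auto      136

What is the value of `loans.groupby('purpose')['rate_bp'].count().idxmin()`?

personal

group by purpose, count of rate_bp:
purpose
auto        2
biz         3
home        2
personal    1
student     2
Name: rate_bp, dtype: int64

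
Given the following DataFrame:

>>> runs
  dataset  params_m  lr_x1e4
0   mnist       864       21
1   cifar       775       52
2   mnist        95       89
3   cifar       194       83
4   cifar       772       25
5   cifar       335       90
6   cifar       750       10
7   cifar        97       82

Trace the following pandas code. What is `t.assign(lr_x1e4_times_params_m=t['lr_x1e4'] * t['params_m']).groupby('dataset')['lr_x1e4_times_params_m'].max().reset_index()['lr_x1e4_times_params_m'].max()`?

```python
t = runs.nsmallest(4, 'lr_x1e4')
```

40300

take 4 rows with smallest lr_x1e4:
  dataset  params_m  lr_x1e4
6   cifar       750       10
0   mnist       864       21
4   cifar       772       25
1   cifar       775       52
add column lr_x1e4_times_params_m = t['lr_x1e4'] * t['params_m']:
  dataset  params_m  lr_x1e4  lr_x1e4_times_params_m
6   cifar       750       10                    7500
0   mnist       864       21                   18144
4   cifar       772       25                   19300
1   cifar       775       52                   40300
group by dataset, max of lr_x1e4_times_params_m:
dataset
cifar    40300
mnist    18144
Name: lr_x1e4_times_params_m, dtype: int64
reset_index():
  dataset  lr_x1e4_times_params_m
0   cifar                   40300
1   mnist                   18144
Reading off the max of column 'lr_x1e4_times_params_m', we get 40300.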